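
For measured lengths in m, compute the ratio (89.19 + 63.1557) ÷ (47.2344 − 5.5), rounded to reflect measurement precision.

89.19 + 63.1557 = 152.3457, limited to 2 d.p. → 5 s.f.; 47.2344 − 5.5 = 41.7344, limited to 1 d.p. → 3 s.f.
Carrying full precision, 152.3457 ÷ 41.7344 = 3.65036277028…; keep min(5, 3) = 3 s.f.
Rounded to 3 significant figures: 3.65.

3.65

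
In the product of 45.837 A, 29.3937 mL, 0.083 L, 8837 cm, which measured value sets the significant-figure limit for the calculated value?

0.083 L

45.837 A → 5 s.f.; 29.3937 mL → 6 s.f.; 0.083 L → 2 s.f.; 8837 cm → 4 s.f.
The fewest is 2 significant figures, from 0.083 L.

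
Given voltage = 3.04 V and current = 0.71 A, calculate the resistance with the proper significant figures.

4.3 Ω

resistance = 3.04 V ÷ 0.71 A = 4.28169014085… Ω.
3.04 has 3 significant figures; 0.71 has 2.
Division/multiplication keeps the fewest: 2 significant figures.
Rounded: 4.3 Ω.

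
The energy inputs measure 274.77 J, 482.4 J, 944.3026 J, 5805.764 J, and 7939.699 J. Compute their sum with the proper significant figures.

15446.9 J

274.77 J + 482.4 J + 944.3026 J + 5805.764 J + 7939.699 J = 15446.9356 J.
Addition/subtraction keeps the fewest decimal places: 274.77 → 2 decimal places, 482.4 → 1 decimal place, 944.3026 → 4 decimal places, 5805.764 → 3 decimal places, 7939.699 → 3 decimal places; limit is 1.
Rounded to 1 decimal place: 15446.9 J.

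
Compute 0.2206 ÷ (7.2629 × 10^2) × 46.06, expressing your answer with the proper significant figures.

0.01399

0.2206 ÷ (7.2629 × 10^2) × 46.06 = 0.0139900535599…
Multiplication/division keeps the fewest significant figures: 0.2206 → 4 s.f., 7.2629 × 10^2 → 5 s.f., 46.06 → 4 s.f.; limit is 4.
Rounded to 4 significant figures: 0.01399.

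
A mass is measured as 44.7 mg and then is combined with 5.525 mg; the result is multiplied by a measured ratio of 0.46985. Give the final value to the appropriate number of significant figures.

44.7 mg + 5.525 mg = 50.225 mg; the sum is limited to 1 decimal place (3 s.f.).
Carrying full precision, 50.225 × 0.46985 = 23.59821625 mg; 0.46985 has 5 s.f., so the result keeps min(3, 5) = 3 s.f.
Rounded to 3 significant figures: 23.6 mg.

23.6 mg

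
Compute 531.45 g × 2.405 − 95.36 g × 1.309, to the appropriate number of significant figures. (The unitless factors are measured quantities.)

1153 g

531.45 × 2.405 = 1278.13725 → 1278 g (4 s.f., last digit at the 10^0 place).
95.36 × 1.309 = 124.82624 → 124.8 g (4 s.f., last digit at the 10^-1 place).
Difference: 1153.31101 g; keep the coarser place, 10^0.
Result: 1153 g.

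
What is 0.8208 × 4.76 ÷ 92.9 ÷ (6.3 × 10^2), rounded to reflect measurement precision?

0.8208 × 4.76 ÷ 92.9 ÷ (6.3 × 10^2) = 0.0000667556512379…
Multiplication/division keeps the fewest significant figures: 0.8208 → 4 s.f., 4.76 → 3 s.f., 92.9 → 3 s.f., 6.3 × 10^2 → 2 s.f.; limit is 2.
Rounded to 2 significant figures: 6.7 × 10^-5.

6.7 × 10^-5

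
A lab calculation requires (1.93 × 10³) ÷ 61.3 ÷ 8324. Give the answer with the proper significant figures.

0.00378

(1.93 × 10³) ÷ 61.3 ÷ 8324 = 0.00378237655538…
Multiplication/division keeps the fewest significant figures: 1.93 × 10³ → 3 s.f., 61.3 → 3 s.f., 8324 → 4 s.f.; limit is 3.
Rounded to 3 significant figures: 0.00378.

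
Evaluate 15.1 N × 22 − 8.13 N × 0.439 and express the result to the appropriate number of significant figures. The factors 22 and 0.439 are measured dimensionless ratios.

3.3 × 10² N

15.1 × 22 = 332.2 → 3.3 × 10² N (2 s.f., last digit at the 10^1 place).
8.13 × 0.439 = 3.56907 → 3.57 N (3 s.f., last digit at the 10^-2 place).
Difference: 328.63093 N; keep the coarser place, 10^1.
Result: 3.3 × 10² N.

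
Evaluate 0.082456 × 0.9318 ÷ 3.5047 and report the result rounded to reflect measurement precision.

0.082456 × 0.9318 ÷ 3.5047 = 0.021922704026…
Multiplication/division keeps the fewest significant figures: 0.082456 → 5 s.f., 0.9318 → 4 s.f., 3.5047 → 5 s.f.; limit is 4.
Rounded to 4 significant figures: 0.02192.

0.02192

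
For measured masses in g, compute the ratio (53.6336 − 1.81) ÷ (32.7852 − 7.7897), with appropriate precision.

53.6336 − 1.81 = 51.8236, limited to 2 d.p. → 4 s.f.; 32.7852 − 7.7897 = 24.9955, limited to 4 d.p. → 6 s.f.
Carrying full precision, 51.8236 ÷ 24.9955 = 2.0733171971…; keep min(4, 6) = 4 s.f.
Rounded to 4 significant figures: 2.073.

2.073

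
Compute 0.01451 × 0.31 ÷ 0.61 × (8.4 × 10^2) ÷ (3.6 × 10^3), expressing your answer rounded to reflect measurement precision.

0.01451 × 0.31 ÷ 0.61 × (8.4 × 10^2) ÷ (3.6 × 10^3) = 0.00172058469945…
Multiplication/division keeps the fewest significant figures: 0.01451 → 4 s.f., 0.31 → 2 s.f., 0.61 → 2 s.f., 8.4 × 10^2 → 2 s.f., 3.6 × 10^3 → 2 s.f.; limit is 2.
Rounded to 2 significant figures: 0.0017.

0.0017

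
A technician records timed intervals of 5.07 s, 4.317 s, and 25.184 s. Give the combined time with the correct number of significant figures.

34.57 s

5.07 s + 4.317 s + 25.184 s = 34.571 s.
Addition/subtraction keeps the fewest decimal places: 5.07 → 2 decimal places, 4.317 → 3 decimal places, 25.184 → 3 decimal places; limit is 2.
Rounded to 2 decimal places: 34.57 s.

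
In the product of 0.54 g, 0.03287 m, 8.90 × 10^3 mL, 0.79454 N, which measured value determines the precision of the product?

0.54 g

0.54 g → 2 s.f.; 0.03287 m → 4 s.f.; 8.90 × 10^3 mL → 3 s.f.; 0.79454 N → 5 s.f.
The fewest is 2 significant figures, from 0.54 g.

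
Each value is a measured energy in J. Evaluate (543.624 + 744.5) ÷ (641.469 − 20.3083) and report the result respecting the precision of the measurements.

2.0737

543.624 + 744.5 = 1288.124, limited to 1 d.p. → 5 s.f.; 641.469 − 20.3083 = 621.1607, limited to 3 d.p. → 6 s.f.
Carrying full precision, 1288.124 ÷ 621.1607 = 2.07373711827…; keep min(5, 6) = 5 s.f.
Rounded to 5 significant figures: 2.0737.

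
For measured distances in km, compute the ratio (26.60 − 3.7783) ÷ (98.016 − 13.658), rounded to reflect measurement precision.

0.2705

26.60 − 3.7783 = 22.8217, limited to 2 d.p. → 4 s.f.; 98.016 − 13.658 = 84.358, limited to 3 d.p. → 5 s.f.
Carrying full precision, 22.8217 ÷ 84.358 = 0.270533914981…; keep min(4, 5) = 4 s.f.
Rounded to 4 significant figures: 0.2705.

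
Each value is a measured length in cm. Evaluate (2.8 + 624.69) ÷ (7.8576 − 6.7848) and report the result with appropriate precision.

584.9

2.8 + 624.69 = 627.49, limited to 1 d.p. → 4 s.f.; 7.8576 − 6.7848 = 1.0728, limited to 4 d.p. → 5 s.f.
Carrying full precision, 627.49 ÷ 1.0728 = 584.908650261…; keep min(4, 5) = 4 s.f.
Rounded to 4 significant figures: 584.9.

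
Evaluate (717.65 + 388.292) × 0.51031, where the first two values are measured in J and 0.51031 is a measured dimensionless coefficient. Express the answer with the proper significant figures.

717.65 J + 388.292 J = 1105.942 J; the sum is limited to 2 decimal places (6 s.f.).
Carrying full precision, 1105.942 × 0.51031 = 564.37326202 J; 0.51031 has 5 s.f., so the result keeps min(6, 5) = 5 s.f.
Rounded to 5 significant figures: 564.37 J.

564.37 J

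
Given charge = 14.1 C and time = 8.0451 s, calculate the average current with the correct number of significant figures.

average current = 14.1 C ÷ 8.0451 s = 1.75261960697… A.
14.1 has 3 significant figures; 8.0451 has 5.
Division/multiplication keeps the fewest: 3 significant figures.
Rounded: 1.75 A.

1.75 A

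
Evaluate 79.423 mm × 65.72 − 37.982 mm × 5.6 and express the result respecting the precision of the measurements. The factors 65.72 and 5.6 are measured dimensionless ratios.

5.01 × 10^3 mm

79.423 × 65.72 = 5219.67956 → 5220. mm (4 s.f., last digit at the 10^0 place).
37.982 × 5.6 = 212.6992 → 2.1 × 10^2 mm (2 s.f., last digit at the 10^1 place).
Difference: 5006.98036 mm; keep the coarser place, 10^1.
Result: 5.01 × 10^3 mm.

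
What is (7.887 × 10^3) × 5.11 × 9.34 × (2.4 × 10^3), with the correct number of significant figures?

(7.887 × 10^3) × 5.11 × 9.34 × (2.4 × 10^3) = 903422409.12
Multiplication/division keeps the fewest significant figures: 7.887 × 10^3 → 4 s.f., 5.11 → 3 s.f., 9.34 → 3 s.f., 2.4 × 10^3 → 2 s.f.; limit is 2.
Rounded to 2 significant figures: 9.0 × 10^8.

9.0 × 10^8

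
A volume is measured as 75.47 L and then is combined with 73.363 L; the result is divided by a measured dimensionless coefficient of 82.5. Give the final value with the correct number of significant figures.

75.47 L + 73.363 L = 148.833 L; the sum is limited to 2 decimal places (5 s.f.).
Carrying full precision, 148.833 ÷ 82.5 = 1.80403636364… L; 82.5 has 3 s.f., so the result keeps min(5, 3) = 3 s.f.
Rounded to 3 significant figures: 1.80 L.

1.80 L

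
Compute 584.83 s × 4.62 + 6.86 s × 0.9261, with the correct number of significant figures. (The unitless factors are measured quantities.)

584.83 × 4.62 = 2701.9146 → 2.70 × 10³ s (3 s.f., last digit at the 10^1 place).
6.86 × 0.9261 = 6.353046 → 6.35 s (3 s.f., last digit at the 10^-2 place).
Sum: 2708.267646 s; keep the coarser place, 10^1.
Result: 2.71 × 10³ s.

2.71 × 10³ s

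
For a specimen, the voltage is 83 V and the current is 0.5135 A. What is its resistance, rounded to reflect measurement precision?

resistance = 83 V ÷ 0.5135 A = 161.635832522… Ω.
83 has 2 significant figures; 0.5135 has 4.
Division/multiplication keeps the fewest: 2 significant figures.
Rounded: 1.6 × 10^2 Ω.

1.6 × 10^2 Ω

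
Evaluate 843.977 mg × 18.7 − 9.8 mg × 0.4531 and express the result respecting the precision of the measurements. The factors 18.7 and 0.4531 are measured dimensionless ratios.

843.977 × 18.7 = 15782.3699 → 1.58 × 10⁴ mg (3 s.f., last digit at the 10^2 place).
9.8 × 0.4531 = 4.44038 → 4.4 mg (2 s.f., last digit at the 10^-1 place).
Difference: 15777.92952 mg; keep the coarser place, 10^2.
Result: 1.58 × 10⁴ mg.

1.58 × 10⁴ mg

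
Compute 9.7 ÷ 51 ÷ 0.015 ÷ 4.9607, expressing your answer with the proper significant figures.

2.6

9.7 ÷ 51 ÷ 0.015 ÷ 4.9607 = 2.55603817245…
Multiplication/division keeps the fewest significant figures: 9.7 → 2 s.f., 51 → 2 s.f., 0.015 → 2 s.f., 4.9607 → 5 s.f.; limit is 2.
Rounded to 2 significant figures: 2.6.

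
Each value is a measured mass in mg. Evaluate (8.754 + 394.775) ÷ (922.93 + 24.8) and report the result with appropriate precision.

8.754 + 394.775 = 403.529, limited to 3 d.p. → 6 s.f.; 922.93 + 24.8 = 947.73, limited to 1 d.p. → 4 s.f.
Carrying full precision, 403.529 ÷ 947.73 = 0.425784769924…; keep min(6, 4) = 4 s.f.
Rounded to 4 significant figures: 0.4258.

0.4258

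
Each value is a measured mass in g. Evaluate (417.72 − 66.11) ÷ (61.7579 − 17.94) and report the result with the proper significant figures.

8.024

417.72 − 66.11 = 351.61, limited to 2 d.p. → 5 s.f.; 61.7579 − 17.94 = 43.8179, limited to 2 d.p. → 4 s.f.
Carrying full precision, 351.61 ÷ 43.8179 = 8.02434621467…; keep min(5, 4) = 4 s.f.
Rounded to 4 significant figures: 8.024.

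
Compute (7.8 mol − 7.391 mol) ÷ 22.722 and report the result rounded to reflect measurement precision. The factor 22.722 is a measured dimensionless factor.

0.02 mol

7.8 mol − 7.391 mol = 0.409 mol; the difference is limited to 1 decimal place (1 s.f.).
Carrying full precision, 0.409 ÷ 22.722 = 0.0180001760408… mol; 22.722 has 5 s.f., so the result keeps min(1, 5) = 1 s.f.
Rounded to 1 significant figure: 0.02 mol.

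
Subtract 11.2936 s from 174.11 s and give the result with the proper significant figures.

174.11 s − 11.2936 s = 162.8164 s.
Addition/subtraction keeps the fewest decimal places: 174.11 → 2 decimal places, 11.2936 → 4 decimal places; limit is 2.
Rounded to 2 decimal places: 162.82 s.

162.82 s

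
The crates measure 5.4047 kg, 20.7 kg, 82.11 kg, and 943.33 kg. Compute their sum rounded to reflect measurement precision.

1051.5 kg

5.4047 kg + 20.7 kg + 82.11 kg + 943.33 kg = 1051.5447 kg.
Addition/subtraction keeps the fewest decimal places: 5.4047 → 4 decimal places, 20.7 → 1 decimal place, 82.11 → 2 decimal places, 943.33 → 2 decimal places; limit is 1.
Rounded to 1 decimal place: 1051.5 kg.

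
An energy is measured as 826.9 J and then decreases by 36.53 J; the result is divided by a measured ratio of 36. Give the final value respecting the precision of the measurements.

22 J

826.9 J − 36.53 J = 790.37 J; the difference is limited to 1 decimal place (4 s.f.).
Carrying full precision, 790.37 ÷ 36 = 21.9547222222… J; 36 has 2 s.f., so the result keeps min(4, 2) = 2 s.f.
Rounded to 2 significant figures: 22 J.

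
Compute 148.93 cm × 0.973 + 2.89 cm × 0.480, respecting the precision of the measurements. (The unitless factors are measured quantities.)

148.93 × 0.973 = 144.90889 → 145 cm (3 s.f., last digit at the 10^0 place).
2.89 × 0.480 = 1.3872 → 1.39 cm (3 s.f., last digit at the 10^-2 place).
Sum: 146.29609 cm; keep the coarser place, 10^0.
Result: 146 cm.

146 cm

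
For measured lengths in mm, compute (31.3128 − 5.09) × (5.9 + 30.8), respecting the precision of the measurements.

31.3128 − 5.09 = 26.2228, limited to 2 d.p. → 4 s.f.; 5.9 + 30.8 = 36.7, limited to 1 d.p. → 3 s.f.
Carrying full precision, 26.2228 × 36.7 = 962.37676; keep min(4, 3) = 3 s.f.
Rounded to 3 significant figures: 962 mm².

962 mm²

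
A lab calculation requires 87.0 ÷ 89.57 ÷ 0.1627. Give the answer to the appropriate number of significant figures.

87.0 ÷ 89.57 ÷ 0.1627 = 5.96992844114…
Multiplication/division keeps the fewest significant figures: 87.0 → 3 s.f., 89.57 → 4 s.f., 0.1627 → 4 s.f.; limit is 3.
Rounded to 3 significant figures: 5.97.

5.97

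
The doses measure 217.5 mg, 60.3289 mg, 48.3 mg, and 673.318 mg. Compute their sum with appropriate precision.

217.5 mg + 60.3289 mg + 48.3 mg + 673.318 mg = 999.4469 mg.
Addition/subtraction keeps the fewest decimal places: 217.5 → 1 decimal place, 60.3289 → 4 decimal places, 48.3 → 1 decimal place, 673.318 → 3 decimal places; limit is 1.
Rounded to 1 decimal place: 999.4 mg.

999.4 mg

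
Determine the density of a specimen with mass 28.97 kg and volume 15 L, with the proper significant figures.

1.9 kg/L

density = 28.97 kg ÷ 15 L = 1.93133333333… kg/L.
28.97 has 4 significant figures; 15 has 2.
Division/multiplication keeps the fewest: 2 significant figures.
Rounded: 1.9 kg/L.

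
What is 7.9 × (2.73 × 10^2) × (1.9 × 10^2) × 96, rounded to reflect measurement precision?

3.9 × 10^7

7.9 × (2.73 × 10^2) × (1.9 × 10^2) × 96 = 39338208
Multiplication/division keeps the fewest significant figures: 7.9 → 2 s.f., 2.73 × 10^2 → 3 s.f., 1.9 × 10^2 → 2 s.f., 96 → 2 s.f.; limit is 2.
Rounded to 2 significant figures: 3.9 × 10^7.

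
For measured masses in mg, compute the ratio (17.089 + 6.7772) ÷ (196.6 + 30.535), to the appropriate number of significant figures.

0.1051

17.089 + 6.7772 = 23.8662, limited to 3 d.p. → 5 s.f.; 196.6 + 30.535 = 227.135, limited to 1 d.p. → 4 s.f.
Carrying full precision, 23.8662 ÷ 227.135 = 0.105074955423…; keep min(5, 4) = 4 s.f.
Rounded to 4 significant figures: 0.1051.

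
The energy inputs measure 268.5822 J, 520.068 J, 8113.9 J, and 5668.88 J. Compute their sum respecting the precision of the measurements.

14571.4 J

268.5822 J + 520.068 J + 8113.9 J + 5668.88 J = 14571.4302 J.
Addition/subtraction keeps the fewest decimal places: 268.5822 → 4 decimal places, 520.068 → 3 decimal places, 8113.9 → 1 decimal place, 5668.88 → 2 decimal places; limit is 1.
Rounded to 1 decimal place: 14571.4 J.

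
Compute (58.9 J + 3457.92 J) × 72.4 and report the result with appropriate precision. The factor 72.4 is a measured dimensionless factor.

2.55 × 10^5 J

58.9 J + 3457.92 J = 3516.82 J; the sum is limited to 1 decimal place (5 s.f.).
Carrying full precision, 3516.82 × 72.4 = 254617.768 J; 72.4 has 3 s.f., so the result keeps min(5, 3) = 3 s.f.
Rounded to 3 significant figures: 2.55 × 10^5 J.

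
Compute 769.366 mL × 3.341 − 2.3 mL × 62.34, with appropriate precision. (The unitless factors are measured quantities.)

2.43 × 10³ mL

769.366 × 3.341 = 2570.451806 → 2.570 × 10³ mL (4 s.f., last digit at the 10^0 place).
2.3 × 62.34 = 143.382 → 1.4 × 10² mL (2 s.f., last digit at the 10^1 place).
Difference: 2427.069806 mL; keep the coarser place, 10^1.
Result: 2.43 × 10³ mL.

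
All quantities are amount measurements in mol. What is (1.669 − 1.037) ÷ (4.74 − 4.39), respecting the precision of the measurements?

1.8

1.669 − 1.037 = 0.632, limited to 3 d.p. → 3 s.f.; 4.74 − 4.39 = 0.35, limited to 2 d.p. → 2 s.f.
Carrying full precision, 0.632 ÷ 0.35 = 1.80571428571…; keep min(3, 2) = 2 s.f.
Rounded to 2 significant figures: 1.8.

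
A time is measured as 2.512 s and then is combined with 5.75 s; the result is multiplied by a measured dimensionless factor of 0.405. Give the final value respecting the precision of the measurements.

2.512 s + 5.75 s = 8.262 s; the sum is limited to 2 decimal places (3 s.f.).
Carrying full precision, 8.262 × 0.405 = 3.34611 s; 0.405 has 3 s.f., so the result keeps min(3, 3) = 3 s.f.
Rounded to 3 significant figures: 3.35 s.

3.35 s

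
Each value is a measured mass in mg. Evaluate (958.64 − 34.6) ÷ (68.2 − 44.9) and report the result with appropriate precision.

958.64 − 34.6 = 924.04, limited to 1 d.p. → 4 s.f.; 68.2 − 44.9 = 23.3, limited to 1 d.p. → 3 s.f.
Carrying full precision, 924.04 ÷ 23.3 = 39.6583690987…; keep min(4, 3) = 3 s.f.
Rounded to 3 significant figures: 39.7.

39.7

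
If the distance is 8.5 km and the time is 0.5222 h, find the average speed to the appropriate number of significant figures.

average speed = 8.5 km ÷ 0.5222 h = 16.2772883953… km/h.
8.5 has 2 significant figures; 0.5222 has 4.
Division/multiplication keeps the fewest: 2 significant figures.
Rounded: 16 km/h.

16 km/h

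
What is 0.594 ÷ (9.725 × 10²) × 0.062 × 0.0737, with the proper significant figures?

0.594 ÷ (9.725 × 10²) × 0.062 × 0.0737 = 0.00000279097542416…
Multiplication/division keeps the fewest significant figures: 0.594 → 3 s.f., 9.725 × 10² → 4 s.f., 0.062 → 2 s.f., 0.0737 → 3 s.f.; limit is 2.
Rounded to 2 significant figures: 2.8 × 10⁻⁶.

2.8 × 10⁻⁶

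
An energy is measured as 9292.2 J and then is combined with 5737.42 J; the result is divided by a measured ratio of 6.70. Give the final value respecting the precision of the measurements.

9292.2 J + 5737.42 J = 15029.62 J; the sum is limited to 1 decimal place (6 s.f.).
Carrying full precision, 15029.62 ÷ 6.70 = 2243.22686567… J; 6.70 has 3 s.f., so the result keeps min(6, 3) = 3 s.f.
Rounded to 3 significant figures: 2.24 × 10^3 J.

2.24 × 10^3 J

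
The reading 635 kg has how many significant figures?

635: every digit is nonzero and significant.

3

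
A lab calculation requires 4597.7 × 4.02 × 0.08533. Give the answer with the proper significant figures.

4597.7 × 4.02 × 0.08533 = 1577.13339882
Multiplication/division keeps the fewest significant figures: 4597.7 → 5 s.f., 4.02 → 3 s.f., 0.08533 → 4 s.f.; limit is 3.
Rounded to 3 significant figures: 1.58 × 10³.

1.58 × 10³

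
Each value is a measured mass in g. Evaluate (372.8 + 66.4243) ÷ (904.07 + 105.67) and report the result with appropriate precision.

0.4350

372.8 + 66.4243 = 439.2243, limited to 1 d.p. → 4 s.f.; 904.07 + 105.67 = 1009.74, limited to 2 d.p. → 6 s.f.
Carrying full precision, 439.2243 ÷ 1009.74 = 0.43498752154…; keep min(4, 6) = 4 s.f.
Rounded to 4 significant figures: 0.4350.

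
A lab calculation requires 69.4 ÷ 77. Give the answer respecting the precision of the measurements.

0.90

69.4 ÷ 77 = 0.901298701299…
Multiplication/division keeps the fewest significant figures: 69.4 → 3 s.f., 77 → 2 s.f.; limit is 2.
Rounded to 2 significant figures: 0.90.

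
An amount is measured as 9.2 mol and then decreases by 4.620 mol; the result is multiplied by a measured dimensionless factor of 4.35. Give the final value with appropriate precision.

9.2 mol − 4.620 mol = 4.580 mol; the difference is limited to 1 decimal place (2 s.f.).
Carrying full precision, 4.580 × 4.35 = 19.923 mol; 4.35 has 3 s.f., so the result keeps min(2, 3) = 2 s.f.
Rounded to 2 significant figures: 2.0 × 10¹ mol.

2.0 × 10¹ mol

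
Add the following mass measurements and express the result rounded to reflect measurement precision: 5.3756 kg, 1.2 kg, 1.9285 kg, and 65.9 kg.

74.4 kg

5.3756 kg + 1.2 kg + 1.9285 kg + 65.9 kg = 74.4041 kg.
Addition/subtraction keeps the fewest decimal places: 5.3756 → 4 decimal places, 1.2 → 1 decimal place, 1.9285 → 4 decimal places, 65.9 → 1 decimal place; limit is 1.
Rounded to 1 decimal place: 74.4 kg.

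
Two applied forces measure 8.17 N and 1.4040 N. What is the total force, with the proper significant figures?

9.57 N

8.17 N + 1.4040 N = 9.5740 N.
Addition/subtraction keeps the fewest decimal places: 8.17 → 2 decimal places, 1.4040 → 4 decimal places; limit is 2.
Rounded to 2 decimal places: 9.57 N.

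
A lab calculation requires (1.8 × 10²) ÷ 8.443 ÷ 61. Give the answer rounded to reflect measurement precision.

(1.8 × 10²) ÷ 8.443 ÷ 61 = 0.349498954416…
Multiplication/division keeps the fewest significant figures: 1.8 × 10² → 2 s.f., 8.443 → 4 s.f., 61 → 2 s.f.; limit is 2.
Rounded to 2 significant figures: 0.35.

0.35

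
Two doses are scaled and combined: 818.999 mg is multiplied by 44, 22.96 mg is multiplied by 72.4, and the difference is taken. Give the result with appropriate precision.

3.4 × 10⁴ mg

818.999 × 44 = 36035.956 → 3.6 × 10⁴ mg (2 s.f., last digit at the 10^3 place).
22.96 × 72.4 = 1662.304 → 1.66 × 10³ mg (3 s.f., last digit at the 10^1 place).
Difference: 34373.652 mg; keep the coarser place, 10^3.
Result: 3.4 × 10⁴ mg.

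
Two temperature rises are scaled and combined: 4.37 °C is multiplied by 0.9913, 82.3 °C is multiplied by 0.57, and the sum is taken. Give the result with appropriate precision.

4.37 × 0.9913 = 4.331981 → 4.33 °C (3 s.f., last digit at the 10^-2 place).
82.3 × 0.57 = 46.911 → 47 °C (2 s.f., last digit at the 10^0 place).
Sum: 51.242981 °C; keep the coarser place, 10^0.
Result: 51 °C.

51 °C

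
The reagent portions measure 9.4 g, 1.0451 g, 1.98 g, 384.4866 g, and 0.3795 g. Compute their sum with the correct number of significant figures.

397.3 g

9.4 g + 1.0451 g + 1.98 g + 384.4866 g + 0.3795 g = 397.2912 g.
Addition/subtraction keeps the fewest decimal places: 9.4 → 1 decimal place, 1.0451 → 4 decimal places, 1.98 → 2 decimal places, 384.4866 → 4 decimal places, 0.3795 → 4 decimal places; limit is 1.
Rounded to 1 decimal place: 397.3 g.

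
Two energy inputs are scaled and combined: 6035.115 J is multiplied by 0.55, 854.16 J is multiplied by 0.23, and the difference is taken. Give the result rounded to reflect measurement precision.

3.1 × 10³ J

6035.115 × 0.55 = 3319.31325 → 3.3 × 10³ J (2 s.f., last digit at the 10^2 place).
854.16 × 0.23 = 196.4568 → 2.0 × 10² J (2 s.f., last digit at the 10^1 place).
Difference: 3122.85645 J; keep the coarser place, 10^2.
Result: 3.1 × 10³ J.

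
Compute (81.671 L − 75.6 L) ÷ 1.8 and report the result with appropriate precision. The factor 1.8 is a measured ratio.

81.671 L − 75.6 L = 6.071 L; the difference is limited to 1 decimal place (2 s.f.).
Carrying full precision, 6.071 ÷ 1.8 = 3.37277777778… L; 1.8 has 2 s.f., so the result keeps min(2, 2) = 2 s.f.
Rounded to 2 significant figures: 3.4 L.

3.4 L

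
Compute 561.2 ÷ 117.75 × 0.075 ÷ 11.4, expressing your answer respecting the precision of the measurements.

0.031

561.2 ÷ 117.75 × 0.075 ÷ 11.4 = 0.0313554587105…
Multiplication/division keeps the fewest significant figures: 561.2 → 4 s.f., 117.75 → 5 s.f., 0.075 → 2 s.f., 11.4 → 3 s.f.; limit is 2.
Rounded to 2 significant figures: 0.031.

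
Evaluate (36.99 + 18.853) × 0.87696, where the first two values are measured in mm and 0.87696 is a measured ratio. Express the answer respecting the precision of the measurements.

48.97 mm

36.99 mm + 18.853 mm = 55.843 mm; the sum is limited to 2 decimal places (4 s.f.).
Carrying full precision, 55.843 × 0.87696 = 48.97207728 mm; 0.87696 has 5 s.f., so the result keeps min(4, 5) = 4 s.f.
Rounded to 4 significant figures: 48.97 mm.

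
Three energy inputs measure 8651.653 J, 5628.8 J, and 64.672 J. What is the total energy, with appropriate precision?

8651.653 J + 5628.8 J + 64.672 J = 14345.125 J.
Addition/subtraction keeps the fewest decimal places: 8651.653 → 3 decimal places, 5628.8 → 1 decimal place, 64.672 → 3 decimal places; limit is 1.
Rounded to 1 decimal place: 14345.1 J.

14345.1 J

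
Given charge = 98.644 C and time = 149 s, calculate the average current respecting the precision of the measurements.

0.662 A

average current = 98.644 C ÷ 149 s = 0.662040268456… A.
98.644 has 5 significant figures; 149 has 3.
Division/multiplication keeps the fewest: 3 significant figures.
Rounded: 0.662 A.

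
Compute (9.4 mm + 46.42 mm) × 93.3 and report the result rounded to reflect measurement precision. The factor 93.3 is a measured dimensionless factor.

5.21 × 10^3 mm

9.4 mm + 46.42 mm = 55.82 mm; the sum is limited to 1 decimal place (3 s.f.).
Carrying full precision, 55.82 × 93.3 = 5208.006 mm; 93.3 has 3 s.f., so the result keeps min(3, 3) = 3 s.f.
Rounded to 3 significant figures: 5.21 × 10^3 mm.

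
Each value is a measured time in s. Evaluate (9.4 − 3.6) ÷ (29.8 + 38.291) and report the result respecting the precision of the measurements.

0.085

9.4 − 3.6 = 5.8, limited to 1 d.p. → 2 s.f.; 29.8 + 38.291 = 68.091, limited to 1 d.p. → 3 s.f.
Carrying full precision, 5.8 ÷ 68.091 = 0.0851801265953…; keep min(2, 3) = 2 s.f.
Rounded to 2 significant figures: 0.085.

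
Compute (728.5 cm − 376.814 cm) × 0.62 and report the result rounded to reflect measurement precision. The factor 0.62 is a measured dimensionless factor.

2.2 × 10^2 cm

728.5 cm − 376.814 cm = 351.686 cm; the difference is limited to 1 decimal place (4 s.f.).
Carrying full precision, 351.686 × 0.62 = 218.04532 cm; 0.62 has 2 s.f., so the result keeps min(4, 2) = 2 s.f.
Rounded to 2 significant figures: 2.2 × 10^2 cm.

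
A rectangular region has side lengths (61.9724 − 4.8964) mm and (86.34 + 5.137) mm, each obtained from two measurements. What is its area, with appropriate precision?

61.9724 − 4.8964 = 57.0760, limited to 4 d.p. → 6 s.f.; 86.34 + 5.137 = 91.477, limited to 2 d.p. → 4 s.f.
Carrying full precision, 57.0760 × 91.477 = 5221.141252; keep min(6, 4) = 4 s.f.
Rounded to 4 significant figures: 5221 mm².

5221 mm²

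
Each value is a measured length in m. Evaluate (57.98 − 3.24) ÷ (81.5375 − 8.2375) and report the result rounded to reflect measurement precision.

0.7468

57.98 − 3.24 = 54.74, limited to 2 d.p. → 4 s.f.; 81.5375 − 8.2375 = 73.3000, limited to 4 d.p. → 6 s.f.
Carrying full precision, 54.74 ÷ 73.3000 = 0.746793997271…; keep min(4, 6) = 4 s.f.
Rounded to 4 significant figures: 0.7468.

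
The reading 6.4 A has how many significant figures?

2

6.4: every digit is nonzero and significant.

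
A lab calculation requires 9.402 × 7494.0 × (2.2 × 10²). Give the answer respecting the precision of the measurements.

9.402 × 7494.0 × (2.2 × 10²) = 15500889.36
Multiplication/division keeps the fewest significant figures: 9.402 → 4 s.f., 7494.0 → 5 s.f., 2.2 × 10² → 2 s.f.; limit is 2.
Rounded to 2 significant figures: 1.6 × 10⁷.

1.6 × 10⁷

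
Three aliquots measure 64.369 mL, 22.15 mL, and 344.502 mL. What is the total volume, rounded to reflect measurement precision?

431.02 mL

64.369 mL + 22.15 mL + 344.502 mL = 431.021 mL.
Addition/subtraction keeps the fewest decimal places: 64.369 → 3 decimal places, 22.15 → 2 decimal places, 344.502 → 3 decimal places; limit is 2.
Rounded to 2 decimal places: 431.02 mL.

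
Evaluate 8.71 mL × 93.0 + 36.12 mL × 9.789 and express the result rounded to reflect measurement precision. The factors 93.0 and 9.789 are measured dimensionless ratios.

1.164 × 10³ mL

8.71 × 93.0 = 810.03 → 8.10 × 10² mL (3 s.f., last digit at the 10^0 place).
36.12 × 9.789 = 353.57868 → 353.6 mL (4 s.f., last digit at the 10^-1 place).
Sum: 1163.60868 mL; keep the coarser place, 10^0.
Result: 1.164 × 10³ mL.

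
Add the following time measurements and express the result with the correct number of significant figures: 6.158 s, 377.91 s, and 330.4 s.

6.158 s + 377.91 s + 330.4 s = 714.468 s.
Addition/subtraction keeps the fewest decimal places: 6.158 → 3 decimal places, 377.91 → 2 decimal places, 330.4 → 1 decimal place; limit is 1.
Rounded to 1 decimal place: 714.5 s.

714.5 s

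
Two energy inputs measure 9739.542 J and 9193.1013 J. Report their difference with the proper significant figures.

9739.542 J − 9193.1013 J = 546.4407 J.
Addition/subtraction keeps the fewest decimal places: 9739.542 → 3 decimal places, 9193.1013 → 4 decimal places; limit is 3.
Rounded to 3 decimal places: 546.441 J.

546.441 J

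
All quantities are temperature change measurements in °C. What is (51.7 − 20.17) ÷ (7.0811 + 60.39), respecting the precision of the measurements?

51.7 − 20.17 = 31.53, limited to 1 d.p. → 3 s.f.; 7.0811 + 60.39 = 67.4711, limited to 2 d.p. → 4 s.f.
Carrying full precision, 31.53 ÷ 67.4711 = 0.467311189532…; keep min(3, 4) = 3 s.f.
Rounded to 3 significant figures: 4.67 × 10⁻¹.

4.67 × 10⁻¹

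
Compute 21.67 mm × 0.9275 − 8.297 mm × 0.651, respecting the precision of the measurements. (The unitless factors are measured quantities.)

14.70 mm

21.67 × 0.9275 = 20.098925 → 20.10 mm (4 s.f., last digit at the 10^-2 place).
8.297 × 0.651 = 5.401347 → 5.40 mm (3 s.f., last digit at the 10^-2 place).
Difference: 14.697578 mm; keep the coarser place, 10^-2.
Result: 14.70 mm.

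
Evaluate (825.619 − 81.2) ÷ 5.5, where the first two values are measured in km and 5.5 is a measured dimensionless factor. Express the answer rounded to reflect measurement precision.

825.619 km − 81.2 km = 744.419 km; the difference is limited to 1 decimal place (4 s.f.).
Carrying full precision, 744.419 ÷ 5.5 = 135.348909091… km; 5.5 has 2 s.f., so the result keeps min(4, 2) = 2 s.f.
Rounded to 2 significant figures: 1.4 × 10^2 km.

1.4 × 10^2 km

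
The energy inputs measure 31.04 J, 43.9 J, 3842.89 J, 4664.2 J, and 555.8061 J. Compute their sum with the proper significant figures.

9137.8 J

31.04 J + 43.9 J + 3842.89 J + 4664.2 J + 555.8061 J = 9137.8361 J.
Addition/subtraction keeps the fewest decimal places: 31.04 → 2 decimal places, 43.9 → 1 decimal place, 3842.89 → 2 decimal places, 4664.2 → 1 decimal place, 555.8061 → 4 decimal places; limit is 1.
Rounded to 1 decimal place: 9137.8 J.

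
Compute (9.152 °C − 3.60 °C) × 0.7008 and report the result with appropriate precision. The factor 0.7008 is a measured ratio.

3.89 °C

9.152 °C − 3.60 °C = 5.552 °C; the difference is limited to 2 decimal places (3 s.f.).
Carrying full precision, 5.552 × 0.7008 = 3.8908416 °C; 0.7008 has 4 s.f., so the result keeps min(3, 4) = 3 s.f.
Rounded to 3 significant figures: 3.89 °C.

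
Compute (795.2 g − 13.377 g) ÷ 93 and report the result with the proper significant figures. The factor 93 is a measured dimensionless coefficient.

795.2 g − 13.377 g = 781.823 g; the difference is limited to 1 decimal place (4 s.f.).
Carrying full precision, 781.823 ÷ 93 = 8.40669892473… g; 93 has 2 s.f., so the result keeps min(4, 2) = 2 s.f.
Rounded to 2 significant figures: 8.4 g.

8.4 g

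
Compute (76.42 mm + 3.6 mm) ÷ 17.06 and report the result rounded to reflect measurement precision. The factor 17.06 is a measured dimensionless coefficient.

76.42 mm + 3.6 mm = 80.02 mm; the sum is limited to 1 decimal place (3 s.f.).
Carrying full precision, 80.02 ÷ 17.06 = 4.69050410317… mm; 17.06 has 4 s.f., so the result keeps min(3, 4) = 3 s.f.
Rounded to 3 significant figures: 4.69 mm.

4.69 mm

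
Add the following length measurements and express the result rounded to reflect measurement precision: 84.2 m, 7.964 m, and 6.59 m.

84.2 m + 7.964 m + 6.59 m = 98.754 m.
Addition/subtraction keeps the fewest decimal places: 84.2 → 1 decimal place, 7.964 → 3 decimal places, 6.59 → 2 decimal places; limit is 1.
Rounded to 1 decimal place: 98.8 m.

98.8 m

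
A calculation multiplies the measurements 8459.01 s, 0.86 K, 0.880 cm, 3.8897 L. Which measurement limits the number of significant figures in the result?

0.86 K

8459.01 s → 6 s.f.; 0.86 K → 2 s.f.; 0.880 cm → 3 s.f.; 3.8897 L → 5 s.f.
The fewest is 2 significant figures, from 0.86 K.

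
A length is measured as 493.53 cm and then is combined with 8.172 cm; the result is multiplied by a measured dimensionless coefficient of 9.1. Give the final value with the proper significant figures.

493.53 cm + 8.172 cm = 501.702 cm; the sum is limited to 2 decimal places (5 s.f.).
Carrying full precision, 501.702 × 9.1 = 4565.4882 cm; 9.1 has 2 s.f., so the result keeps min(5, 2) = 2 s.f.
Rounded to 2 significant figures: 4.6 × 10^3 cm.

4.6 × 10^3 cm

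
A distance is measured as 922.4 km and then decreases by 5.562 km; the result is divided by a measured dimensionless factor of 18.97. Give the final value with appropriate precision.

922.4 km − 5.562 km = 916.838 km; the difference is limited to 1 decimal place (4 s.f.).
Carrying full precision, 916.838 ÷ 18.97 = 48.3309435952… km; 18.97 has 4 s.f., so the result keeps min(4, 4) = 4 s.f.
Rounded to 4 significant figures: 48.33 km.

48.33 km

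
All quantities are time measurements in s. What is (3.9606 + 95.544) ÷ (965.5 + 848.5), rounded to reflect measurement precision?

3.9606 + 95.544 = 99.5046, limited to 3 d.p. → 5 s.f.; 965.5 + 848.5 = 1814.0, limited to 1 d.p. → 5 s.f.
Carrying full precision, 99.5046 ÷ 1814.0 = 0.054853693495…; keep min(5, 5) = 5 s.f.
Rounded to 5 significant figures: 0.054854.

0.054854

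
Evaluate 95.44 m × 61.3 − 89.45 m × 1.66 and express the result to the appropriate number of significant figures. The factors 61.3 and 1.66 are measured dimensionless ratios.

95.44 × 61.3 = 5850.472 → 5.85 × 10^3 m (3 s.f., last digit at the 10^1 place).
89.45 × 1.66 = 148.487 → 148 m (3 s.f., last digit at the 10^0 place).
Difference: 5701.985 m; keep the coarser place, 10^1.
Result: 5.70 × 10^3 m.

5.70 × 10^3 m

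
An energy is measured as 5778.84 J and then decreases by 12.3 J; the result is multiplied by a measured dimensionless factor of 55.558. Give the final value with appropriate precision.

5778.84 J − 12.3 J = 5766.54 J; the difference is limited to 1 decimal place (5 s.f.).
Carrying full precision, 5766.54 × 55.558 = 320377.42932 J; 55.558 has 5 s.f., so the result keeps min(5, 5) = 5 s.f.
Rounded to 5 significant figures: 3.2038 × 10^5 J.

3.2038 × 10^5 J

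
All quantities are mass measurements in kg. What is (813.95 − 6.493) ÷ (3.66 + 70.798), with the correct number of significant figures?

10.84

813.95 − 6.493 = 807.457, limited to 2 d.p. → 5 s.f.; 3.66 + 70.798 = 74.458, limited to 2 d.p. → 4 s.f.
Carrying full precision, 807.457 ÷ 74.458 = 10.8444626501…; keep min(5, 4) = 4 s.f.
Rounded to 4 significant figures: 10.84.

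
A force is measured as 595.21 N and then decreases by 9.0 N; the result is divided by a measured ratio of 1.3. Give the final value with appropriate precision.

4.5 × 10^2 N

595.21 N − 9.0 N = 586.21 N; the difference is limited to 1 decimal place (4 s.f.).
Carrying full precision, 586.21 ÷ 1.3 = 450.930769231… N; 1.3 has 2 s.f., so the result keeps min(4, 2) = 2 s.f.
Rounded to 2 significant figures: 4.5 × 10^2 N.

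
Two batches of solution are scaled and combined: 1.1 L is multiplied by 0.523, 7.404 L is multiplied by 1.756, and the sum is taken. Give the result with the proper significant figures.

1.1 × 0.523 = 0.5753 → 0.58 L (2 s.f., last digit at the 10^-2 place).
7.404 × 1.756 = 13.001424 → 13.00 L (4 s.f., last digit at the 10^-2 place).
Sum: 13.576724 L; keep the coarser place, 10^-2.
Result: 13.58 L.

13.58 L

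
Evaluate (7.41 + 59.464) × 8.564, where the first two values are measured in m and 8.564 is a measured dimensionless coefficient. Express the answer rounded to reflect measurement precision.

572.7 m

7.41 m + 59.464 m = 66.874 m; the sum is limited to 2 decimal places (4 s.f.).
Carrying full precision, 66.874 × 8.564 = 572.708936 m; 8.564 has 4 s.f., so the result keeps min(4, 4) = 4 s.f.
Rounded to 4 significant figures: 572.7 m.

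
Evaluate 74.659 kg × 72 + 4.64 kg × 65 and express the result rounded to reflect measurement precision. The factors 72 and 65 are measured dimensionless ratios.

5.7 × 10³ kg

74.659 × 72 = 5375.448 → 5.4 × 10³ kg (2 s.f., last digit at the 10^2 place).
4.64 × 65 = 301.6 → 3.0 × 10² kg (2 s.f., last digit at the 10^1 place).
Sum: 5677.048 kg; keep the coarser place, 10^2.
Result: 5.7 × 10³ kg.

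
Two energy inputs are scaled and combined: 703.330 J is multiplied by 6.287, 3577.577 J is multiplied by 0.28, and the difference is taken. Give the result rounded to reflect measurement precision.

703.330 × 6.287 = 4421.83571 → 4422 J (4 s.f., last digit at the 10^0 place).
3577.577 × 0.28 = 1001.72156 → 1.0 × 10^3 J (2 s.f., last digit at the 10^2 place).
Difference: 3420.11415 J; keep the coarser place, 10^2.
Result: 3.4 × 10^3 J.

3.4 × 10^3 J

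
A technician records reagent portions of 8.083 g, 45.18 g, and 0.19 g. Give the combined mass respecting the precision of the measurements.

8.083 g + 45.18 g + 0.19 g = 53.453 g.
Addition/subtraction keeps the fewest decimal places: 8.083 → 3 decimal places, 45.18 → 2 decimal places, 0.19 → 2 decimal places; limit is 2.
Rounded to 2 decimal places: 53.45 g.

53.45 g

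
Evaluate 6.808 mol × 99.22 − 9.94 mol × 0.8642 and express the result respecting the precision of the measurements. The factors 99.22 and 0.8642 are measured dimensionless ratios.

6.808 × 99.22 = 675.48976 → 675.5 mol (4 s.f., last digit at the 10^-1 place).
9.94 × 0.8642 = 8.590148 → 8.59 mol (3 s.f., last digit at the 10^-2 place).
Difference: 666.899612 mol; keep the coarser place, 10^-1.
Result: 666.9 mol.

666.9 mol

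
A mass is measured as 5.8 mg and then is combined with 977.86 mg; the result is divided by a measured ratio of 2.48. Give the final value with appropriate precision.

5.8 mg + 977.86 mg = 983.66 mg; the sum is limited to 1 decimal place (4 s.f.).
Carrying full precision, 983.66 ÷ 2.48 = 396.637096774… mg; 2.48 has 3 s.f., so the result keeps min(4, 3) = 3 s.f.
Rounded to 3 significant figures: 397 mg.

397 mg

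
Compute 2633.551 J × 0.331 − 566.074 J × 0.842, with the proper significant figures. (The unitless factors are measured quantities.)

2633.551 × 0.331 = 871.705381 → 872 J (3 s.f., last digit at the 10^0 place).
566.074 × 0.842 = 476.634308 → 477 J (3 s.f., last digit at the 10^0 place).
Difference: 395.071073 J; keep the coarser place, 10^0.
Result: 3.95 × 10^2 J.

3.95 × 10^2 J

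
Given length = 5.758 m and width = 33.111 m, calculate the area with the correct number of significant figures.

190.7 m²

area = 5.758 m × 33.111 m = 190.653138 m².
5.758 has 4 significant figures; 33.111 has 5.
Division/multiplication keeps the fewest: 4 significant figures.
Rounded: 190.7 m².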